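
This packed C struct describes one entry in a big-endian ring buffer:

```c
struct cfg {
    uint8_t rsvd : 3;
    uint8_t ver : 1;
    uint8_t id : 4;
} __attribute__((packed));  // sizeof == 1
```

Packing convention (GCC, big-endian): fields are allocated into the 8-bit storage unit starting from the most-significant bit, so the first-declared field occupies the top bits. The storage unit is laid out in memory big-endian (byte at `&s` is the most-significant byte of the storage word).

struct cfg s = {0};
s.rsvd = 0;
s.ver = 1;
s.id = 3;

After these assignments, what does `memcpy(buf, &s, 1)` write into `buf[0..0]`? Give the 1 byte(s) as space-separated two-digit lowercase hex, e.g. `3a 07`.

rsvd (3b) val=0 bits=0x0 at bit 5: 0x00
ver (1b) val=1 bits=0x1 at bit 4: 0x10
id (4b) val=3 bits=0x3 at bit 0: 0x13
word = 0x13 → big-endian bytes:
  [0]=0x13

13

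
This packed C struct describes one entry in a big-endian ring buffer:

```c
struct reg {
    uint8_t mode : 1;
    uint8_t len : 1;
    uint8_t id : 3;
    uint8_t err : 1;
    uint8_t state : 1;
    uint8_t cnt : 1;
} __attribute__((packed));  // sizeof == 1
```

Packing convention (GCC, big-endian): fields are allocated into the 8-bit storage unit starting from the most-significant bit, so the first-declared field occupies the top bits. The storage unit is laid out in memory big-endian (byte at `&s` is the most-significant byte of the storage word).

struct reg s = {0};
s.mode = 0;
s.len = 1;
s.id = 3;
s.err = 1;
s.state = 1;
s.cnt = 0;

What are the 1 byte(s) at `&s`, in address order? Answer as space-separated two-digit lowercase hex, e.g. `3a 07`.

mode:1 = 0 → 0x0 << 7 → word 0x00
len:1 = 1 → 0x1 << 6 → word 0x40
id:3 = 3 → 0x3 << 3 → word 0x58
err:1 = 1 → 0x1 << 2 → word 0x5c
state:1 = 1 → 0x1 << 1 → word 0x5e
cnt:1 = 0 → 0x0 << 0 → word 0x5e
word = 0x5e → big-endian bytes:
  [0]=0x5e

5e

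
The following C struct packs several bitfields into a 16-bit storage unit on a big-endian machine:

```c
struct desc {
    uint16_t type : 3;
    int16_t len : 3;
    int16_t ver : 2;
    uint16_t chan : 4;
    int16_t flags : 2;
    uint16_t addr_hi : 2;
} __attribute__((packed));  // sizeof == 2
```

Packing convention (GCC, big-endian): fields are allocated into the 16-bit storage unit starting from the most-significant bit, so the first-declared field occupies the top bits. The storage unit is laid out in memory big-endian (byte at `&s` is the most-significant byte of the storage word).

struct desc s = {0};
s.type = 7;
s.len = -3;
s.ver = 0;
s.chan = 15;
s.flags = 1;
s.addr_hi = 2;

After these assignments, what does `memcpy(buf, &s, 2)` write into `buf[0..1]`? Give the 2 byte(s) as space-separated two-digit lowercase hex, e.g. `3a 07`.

f4 f6

type:3 = 7 → 0x7 << 13 → word 0xe000
len:3 = -3 → 0x5 << 10 → word 0xf400
ver:2 = 0 → 0x0 << 8 → word 0xf400
chan:4 = 15 → 0xf << 4 → word 0xf4f0
flags:2 = 1 → 0x1 << 2 → word 0xf4f4
addr_hi:2 = 2 → 0x2 << 0 → word 0xf4f6
word = 0xf4f6 → big-endian bytes:
  [0]=0xf4  [1]=0xf6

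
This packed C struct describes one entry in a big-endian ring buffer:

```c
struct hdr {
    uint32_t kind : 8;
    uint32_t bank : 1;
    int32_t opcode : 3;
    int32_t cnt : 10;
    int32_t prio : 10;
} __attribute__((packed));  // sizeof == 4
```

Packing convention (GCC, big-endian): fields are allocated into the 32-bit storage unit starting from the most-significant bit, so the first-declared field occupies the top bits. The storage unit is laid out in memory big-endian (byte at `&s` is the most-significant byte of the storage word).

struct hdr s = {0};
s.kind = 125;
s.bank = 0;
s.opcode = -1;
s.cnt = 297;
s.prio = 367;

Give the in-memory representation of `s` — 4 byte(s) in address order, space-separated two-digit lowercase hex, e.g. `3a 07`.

[24+:8] kind=125 & 0xff = 0x7d; word=0x7d000000
[23+:1] bank=0 & 0x1 = 0x0; word=0x7d000000
[20+:3] opcode=-1 & 0x7 = 0x7; word=0x7d700000
[10+:10] cnt=297 & 0x3ff = 0x129; word=0x7d74a400
[0+:10] prio=367 & 0x3ff = 0x16f; word=0x7d74a56f
word = 0x7d74a56f → big-endian bytes:
  [0]=0x7d  [1]=0x74  [2]=0xa5  [3]=0x6f

7d 74 a5 6f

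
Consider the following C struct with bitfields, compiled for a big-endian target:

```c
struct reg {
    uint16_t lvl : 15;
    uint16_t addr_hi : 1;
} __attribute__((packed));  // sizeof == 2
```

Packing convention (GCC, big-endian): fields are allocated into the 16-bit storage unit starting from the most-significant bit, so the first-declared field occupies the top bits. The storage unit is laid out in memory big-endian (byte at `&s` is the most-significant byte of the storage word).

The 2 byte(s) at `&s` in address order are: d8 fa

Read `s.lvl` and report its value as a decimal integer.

[0]=0xd8 [1]=0xfa (big-endian) → word 0xd8fa
lvl:15 @ bit 1 → (0xd8fa>>1)&0x7fff = 0x6c7d  ←
addr_hi:1 @ bit 0 → (0xd8fa>>0)&0x1 = 0x0

27773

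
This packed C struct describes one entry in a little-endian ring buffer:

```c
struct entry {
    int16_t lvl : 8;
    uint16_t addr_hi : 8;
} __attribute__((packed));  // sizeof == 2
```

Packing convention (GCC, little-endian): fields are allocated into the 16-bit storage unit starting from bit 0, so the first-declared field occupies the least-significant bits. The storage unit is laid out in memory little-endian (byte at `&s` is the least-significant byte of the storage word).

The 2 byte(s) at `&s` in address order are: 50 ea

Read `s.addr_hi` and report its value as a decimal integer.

234

[0]=0x50 [1]=0xea (little-endian) → word 0xea50
lvl [0+:8] = (word>>0) & 0xff = 80
addr_hi [8+:8] = (word>>8) & 0xff = 234  ←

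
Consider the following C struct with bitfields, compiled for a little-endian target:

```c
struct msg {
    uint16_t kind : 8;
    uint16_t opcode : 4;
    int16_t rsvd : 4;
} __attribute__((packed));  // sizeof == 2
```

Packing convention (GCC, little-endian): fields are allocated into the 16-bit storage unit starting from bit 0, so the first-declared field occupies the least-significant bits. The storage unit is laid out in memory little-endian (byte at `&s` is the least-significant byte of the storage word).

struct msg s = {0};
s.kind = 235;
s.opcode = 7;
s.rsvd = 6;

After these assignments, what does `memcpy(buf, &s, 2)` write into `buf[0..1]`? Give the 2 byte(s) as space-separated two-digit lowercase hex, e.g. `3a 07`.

eb 67

kind:8 = 235 → 0xeb << 0 → word 0x00eb
opcode:4 = 7 → 0x7 << 8 → word 0x07eb
rsvd:4 = 6 → 0x6 << 12 → word 0x67eb
word = 0x67eb → little-endian bytes:
  [0]=0xeb  [1]=0x67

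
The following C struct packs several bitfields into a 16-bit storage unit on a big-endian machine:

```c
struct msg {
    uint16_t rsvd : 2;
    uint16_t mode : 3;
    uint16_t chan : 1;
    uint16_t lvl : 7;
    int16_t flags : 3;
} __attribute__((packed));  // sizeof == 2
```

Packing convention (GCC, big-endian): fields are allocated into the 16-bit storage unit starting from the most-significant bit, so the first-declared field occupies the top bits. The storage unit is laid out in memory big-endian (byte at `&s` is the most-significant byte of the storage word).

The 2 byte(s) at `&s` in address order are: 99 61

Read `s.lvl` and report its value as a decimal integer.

[0]=0x99 [1]=0x61 (big-endian) → word 0x9961
rsvd [14+:2] = (word>>14) & 0x3 = 2
mode [11+:3] = (word>>11) & 0x7 = 3
chan [10+:1] = (word>>10) & 0x1 = 0
lvl [3+:7] = (word>>3) & 0x7f = 44  ←
flags [0+:3] = (word>>0) & 0x7 = 1

44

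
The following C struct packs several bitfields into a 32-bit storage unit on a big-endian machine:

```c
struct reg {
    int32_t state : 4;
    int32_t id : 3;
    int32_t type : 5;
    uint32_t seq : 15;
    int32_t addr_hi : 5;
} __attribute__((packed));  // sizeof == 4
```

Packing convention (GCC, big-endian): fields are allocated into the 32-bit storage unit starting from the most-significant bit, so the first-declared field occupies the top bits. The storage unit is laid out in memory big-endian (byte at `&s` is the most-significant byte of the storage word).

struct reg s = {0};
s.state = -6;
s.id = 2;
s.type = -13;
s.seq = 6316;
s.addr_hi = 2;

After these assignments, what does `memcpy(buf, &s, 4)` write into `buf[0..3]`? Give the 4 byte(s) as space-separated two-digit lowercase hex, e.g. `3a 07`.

a5 33 15 82

state:4 = -6 → 0xa << 28 → word 0xa0000000
id:3 = 2 → 0x2 << 25 → word 0xa4000000
type:5 = -13 → 0x13 << 20 → word 0xa5300000
seq:15 = 6316 → 0x18ac << 5 → word 0xa5331580
addr_hi:5 = 2 → 0x2 << 0 → word 0xa5331582
word = 0xa5331582 → big-endian bytes:
  [0]=0xa5  [1]=0x33  [2]=0x15  [3]=0x82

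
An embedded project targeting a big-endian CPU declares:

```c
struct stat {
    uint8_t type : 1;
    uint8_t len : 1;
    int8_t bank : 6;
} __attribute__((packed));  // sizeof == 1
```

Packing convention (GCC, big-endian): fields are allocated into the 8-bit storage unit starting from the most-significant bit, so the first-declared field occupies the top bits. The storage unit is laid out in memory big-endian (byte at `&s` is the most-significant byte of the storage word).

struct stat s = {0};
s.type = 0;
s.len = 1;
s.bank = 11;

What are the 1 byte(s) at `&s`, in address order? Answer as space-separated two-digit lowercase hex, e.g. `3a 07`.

type:1 = 0 → 0x0 << 7 → word 0x00
len:1 = 1 → 0x1 << 6 → word 0x40
bank:6 = 11 → 0xb << 0 → word 0x4b
word = 0x4b → big-endian bytes:
  [0]=0x4b

4b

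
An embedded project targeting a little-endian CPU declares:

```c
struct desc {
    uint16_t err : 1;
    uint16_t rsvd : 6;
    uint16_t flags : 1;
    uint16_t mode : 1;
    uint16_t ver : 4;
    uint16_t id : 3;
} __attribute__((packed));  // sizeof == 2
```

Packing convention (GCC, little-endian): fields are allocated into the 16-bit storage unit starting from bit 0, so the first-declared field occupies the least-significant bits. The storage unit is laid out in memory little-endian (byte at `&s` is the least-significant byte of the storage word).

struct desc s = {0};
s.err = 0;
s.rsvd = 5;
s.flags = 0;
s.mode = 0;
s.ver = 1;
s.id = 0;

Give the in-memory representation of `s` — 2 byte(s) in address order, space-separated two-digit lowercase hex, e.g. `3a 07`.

err:1 = 0 → 0x0 << 0 → word 0x0000
rsvd:6 = 5 → 0x5 << 1 → word 0x000a
flags:1 = 0 → 0x0 << 7 → word 0x000a
mode:1 = 0 → 0x0 << 8 → word 0x000a
ver:4 = 1 → 0x1 << 9 → word 0x020a
id:3 = 0 → 0x0 << 13 → word 0x020a
word = 0x020a → little-endian bytes:
  [0]=0x0a  [1]=0x02

0a 02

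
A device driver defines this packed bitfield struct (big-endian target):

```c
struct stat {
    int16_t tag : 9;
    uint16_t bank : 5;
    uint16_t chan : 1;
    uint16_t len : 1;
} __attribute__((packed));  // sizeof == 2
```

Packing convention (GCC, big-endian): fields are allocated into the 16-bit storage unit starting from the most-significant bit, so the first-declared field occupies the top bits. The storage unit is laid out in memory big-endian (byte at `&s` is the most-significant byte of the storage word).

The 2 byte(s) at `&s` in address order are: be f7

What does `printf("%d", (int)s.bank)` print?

29

[0]=0xbe [1]=0xf7 (big-endian) → word 0xbef7
tag [7+:9] = (word>>7) & 0x1ff = 381
bank [2+:5] = (word>>2) & 0x1f = 29  ←
chan [1+:1] = (word>>1) & 0x1 = 1
len [0+:1] = (word>>0) & 0x1 = 1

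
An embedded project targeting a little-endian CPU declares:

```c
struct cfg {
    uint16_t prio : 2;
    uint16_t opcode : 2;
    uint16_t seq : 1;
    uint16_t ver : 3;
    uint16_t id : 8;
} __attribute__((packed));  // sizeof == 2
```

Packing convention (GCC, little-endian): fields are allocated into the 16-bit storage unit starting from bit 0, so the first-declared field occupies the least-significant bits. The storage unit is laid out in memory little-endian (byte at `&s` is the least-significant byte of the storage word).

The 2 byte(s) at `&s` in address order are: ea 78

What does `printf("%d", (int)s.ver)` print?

7

[0]=0xea [1]=0x78 (little-endian) → word 0x78ea
prio:2 @ bit 0 → (0x78ea>>0)&0x3 = 0x2
opcode:2 @ bit 2 → (0x78ea>>2)&0x3 = 0x2
seq:1 @ bit 4 → (0x78ea>>4)&0x1 = 0x0
ver:3 @ bit 5 → (0x78ea>>5)&0x7 = 0x7  ←
id:8 @ bit 8 → (0x78ea>>8)&0xff = 0x78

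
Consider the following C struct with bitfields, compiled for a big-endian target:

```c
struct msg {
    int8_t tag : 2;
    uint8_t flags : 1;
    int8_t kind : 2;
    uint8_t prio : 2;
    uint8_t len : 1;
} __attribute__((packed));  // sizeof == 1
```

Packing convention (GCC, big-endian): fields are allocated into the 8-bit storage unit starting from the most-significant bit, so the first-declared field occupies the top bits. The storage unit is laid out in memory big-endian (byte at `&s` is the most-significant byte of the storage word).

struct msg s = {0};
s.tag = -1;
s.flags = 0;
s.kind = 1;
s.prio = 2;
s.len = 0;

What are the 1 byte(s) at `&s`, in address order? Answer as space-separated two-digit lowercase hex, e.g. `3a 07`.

tag:2 = -1 → 0x3 << 6 → word 0xc0
flags:1 = 0 → 0x0 << 5 → word 0xc0
kind:2 = 1 → 0x1 << 3 → word 0xc8
prio:2 = 2 → 0x2 << 1 → word 0xcc
len:1 = 0 → 0x0 << 0 → word 0xcc
word = 0xcc → big-endian bytes:
  [0]=0xcc

cc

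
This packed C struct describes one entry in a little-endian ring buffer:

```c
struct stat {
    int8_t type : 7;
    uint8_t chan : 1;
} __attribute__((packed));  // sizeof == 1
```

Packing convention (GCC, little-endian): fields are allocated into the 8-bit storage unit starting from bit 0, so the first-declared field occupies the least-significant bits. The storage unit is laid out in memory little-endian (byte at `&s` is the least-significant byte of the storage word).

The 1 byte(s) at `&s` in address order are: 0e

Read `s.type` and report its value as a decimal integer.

14

[0]=0x0e (little-endian) → word 0x0e
type:7 @ bit 0 → (0x0e>>0)&0x7f = 0xe  ←
chan:1 @ bit 7 → (0x0e>>7)&0x1 = 0x0
type signed 7b, MSB=0: value = 14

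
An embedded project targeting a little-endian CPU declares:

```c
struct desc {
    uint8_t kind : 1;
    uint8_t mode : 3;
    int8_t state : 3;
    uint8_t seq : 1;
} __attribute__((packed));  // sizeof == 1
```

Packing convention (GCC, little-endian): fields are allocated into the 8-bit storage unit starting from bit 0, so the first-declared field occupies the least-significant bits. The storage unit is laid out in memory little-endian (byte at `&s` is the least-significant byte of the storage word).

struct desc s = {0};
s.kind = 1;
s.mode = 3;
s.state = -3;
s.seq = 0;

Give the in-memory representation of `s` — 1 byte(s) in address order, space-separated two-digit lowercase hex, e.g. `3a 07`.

57

kind:1 = 1 → 0x1 << 0 → word 0x01
mode:3 = 3 → 0x3 << 1 → word 0x07
state:3 = -3 → 0x5 << 4 → word 0x57
seq:1 = 0 → 0x0 << 7 → word 0x57
word = 0x57 → little-endian bytes:
  [0]=0x57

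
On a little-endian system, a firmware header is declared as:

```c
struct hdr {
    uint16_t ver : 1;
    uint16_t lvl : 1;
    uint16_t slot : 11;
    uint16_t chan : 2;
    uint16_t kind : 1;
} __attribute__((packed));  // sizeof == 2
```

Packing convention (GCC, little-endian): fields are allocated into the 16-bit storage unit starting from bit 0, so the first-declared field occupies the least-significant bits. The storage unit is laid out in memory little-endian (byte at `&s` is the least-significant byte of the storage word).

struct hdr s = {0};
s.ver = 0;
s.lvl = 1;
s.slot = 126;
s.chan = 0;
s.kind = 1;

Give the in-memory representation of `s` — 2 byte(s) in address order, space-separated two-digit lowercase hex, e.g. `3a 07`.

[0+:1] ver=0 & 0x1 = 0x0; word=0x0000
[1+:1] lvl=1 & 0x1 = 0x1; word=0x0002
[2+:11] slot=126 & 0x7ff = 0x7e; word=0x01fa
[13+:2] chan=0 & 0x3 = 0x0; word=0x01fa
[15+:1] kind=1 & 0x1 = 0x1; word=0x81fa
word = 0x81fa → little-endian bytes:
  [0]=0xfa  [1]=0x81

fa 81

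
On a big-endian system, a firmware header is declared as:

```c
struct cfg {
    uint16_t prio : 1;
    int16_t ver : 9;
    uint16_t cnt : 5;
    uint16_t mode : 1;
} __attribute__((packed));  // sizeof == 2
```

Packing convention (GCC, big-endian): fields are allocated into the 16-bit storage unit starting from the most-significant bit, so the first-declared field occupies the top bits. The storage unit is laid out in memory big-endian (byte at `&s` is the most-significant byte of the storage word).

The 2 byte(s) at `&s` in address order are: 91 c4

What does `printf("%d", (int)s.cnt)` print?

2

[0]=0x91 [1]=0xc4 (big-endian) → word 0x91c4
prio:1 @ bit 15 → (0x91c4>>15)&0x1 = 0x1
ver:9 @ bit 6 → (0x91c4>>6)&0x1ff = 0x47
cnt:5 @ bit 1 → (0x91c4>>1)&0x1f = 0x2  ←
mode:1 @ bit 0 → (0x91c4>>0)&0x1 = 0x0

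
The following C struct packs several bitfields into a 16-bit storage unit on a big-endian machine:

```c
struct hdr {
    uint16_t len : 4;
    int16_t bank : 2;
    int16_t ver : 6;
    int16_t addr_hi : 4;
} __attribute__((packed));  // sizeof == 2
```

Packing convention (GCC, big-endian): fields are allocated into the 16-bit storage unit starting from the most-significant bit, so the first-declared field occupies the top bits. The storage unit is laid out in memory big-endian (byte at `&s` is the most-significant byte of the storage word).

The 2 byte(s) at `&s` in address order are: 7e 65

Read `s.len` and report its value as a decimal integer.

7

[0]=0x7e [1]=0x65 (big-endian) → word 0x7e65
len:4 @ bit 12 → (0x7e65>>12)&0xf = 0x7  ←
bank:2 @ bit 10 → (0x7e65>>10)&0x3 = 0x3
ver:6 @ bit 4 → (0x7e65>>4)&0x3f = 0x26
addr_hi:4 @ bit 0 → (0x7e65>>0)&0xf = 0x5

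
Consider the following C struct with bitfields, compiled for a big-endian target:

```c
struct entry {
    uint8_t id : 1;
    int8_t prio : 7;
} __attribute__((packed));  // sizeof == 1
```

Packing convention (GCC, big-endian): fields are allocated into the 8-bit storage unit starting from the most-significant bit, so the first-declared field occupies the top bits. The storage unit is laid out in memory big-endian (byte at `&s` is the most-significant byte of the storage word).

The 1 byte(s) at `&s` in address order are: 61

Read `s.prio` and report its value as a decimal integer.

-31

[0]=0x61 (big-endian) → word 0x61
id [7+:1] = (word>>7) & 0x1 = 0
prio [0+:7] = (word>>0) & 0x7f = 97  ←
prio signed 7b, MSB=1: 97 - 128 = -31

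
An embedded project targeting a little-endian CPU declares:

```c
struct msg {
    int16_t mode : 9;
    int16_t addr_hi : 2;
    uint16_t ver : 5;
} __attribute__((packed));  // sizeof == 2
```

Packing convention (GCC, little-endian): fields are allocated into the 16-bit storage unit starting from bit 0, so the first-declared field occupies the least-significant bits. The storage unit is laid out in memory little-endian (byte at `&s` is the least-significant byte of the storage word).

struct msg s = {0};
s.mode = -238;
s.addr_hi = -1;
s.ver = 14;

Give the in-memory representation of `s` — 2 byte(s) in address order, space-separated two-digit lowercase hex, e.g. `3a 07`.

12 77

mode:9 = -238 → 0x112 << 0 → word 0x0112
addr_hi:2 = -1 → 0x3 << 9 → word 0x0712
ver:5 = 14 → 0xe << 11 → word 0x7712
word = 0x7712 → little-endian bytes:
  [0]=0x12  [1]=0x77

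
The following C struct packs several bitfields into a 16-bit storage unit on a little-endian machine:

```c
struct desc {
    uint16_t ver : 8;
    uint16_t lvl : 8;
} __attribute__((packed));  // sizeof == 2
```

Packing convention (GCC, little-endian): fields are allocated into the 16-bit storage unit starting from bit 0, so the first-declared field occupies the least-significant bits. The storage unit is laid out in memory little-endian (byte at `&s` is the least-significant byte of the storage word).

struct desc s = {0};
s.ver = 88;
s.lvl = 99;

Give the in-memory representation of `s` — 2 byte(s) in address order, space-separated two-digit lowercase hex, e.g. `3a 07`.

[0+:8] ver=88 & 0xff = 0x58; word=0x0058
[8+:8] lvl=99 & 0xff = 0x63; word=0x6358
word = 0x6358 → little-endian bytes:
  [0]=0x58  [1]=0x63

58 63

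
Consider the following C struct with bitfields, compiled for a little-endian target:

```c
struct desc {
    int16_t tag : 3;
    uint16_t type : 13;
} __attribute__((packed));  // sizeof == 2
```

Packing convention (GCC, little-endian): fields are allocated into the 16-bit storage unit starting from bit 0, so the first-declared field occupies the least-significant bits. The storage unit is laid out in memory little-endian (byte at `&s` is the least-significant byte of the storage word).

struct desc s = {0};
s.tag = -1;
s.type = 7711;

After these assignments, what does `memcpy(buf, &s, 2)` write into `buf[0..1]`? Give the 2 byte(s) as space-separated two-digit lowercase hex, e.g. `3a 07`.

ff f0

[0+:3] tag=-1 & 0x7 = 0x7; word=0x0007
[3+:13] type=7711 & 0x1fff = 0x1e1f; word=0xf0ff
word = 0xf0ff → little-endian bytes:
  [0]=0xff  [1]=0xf0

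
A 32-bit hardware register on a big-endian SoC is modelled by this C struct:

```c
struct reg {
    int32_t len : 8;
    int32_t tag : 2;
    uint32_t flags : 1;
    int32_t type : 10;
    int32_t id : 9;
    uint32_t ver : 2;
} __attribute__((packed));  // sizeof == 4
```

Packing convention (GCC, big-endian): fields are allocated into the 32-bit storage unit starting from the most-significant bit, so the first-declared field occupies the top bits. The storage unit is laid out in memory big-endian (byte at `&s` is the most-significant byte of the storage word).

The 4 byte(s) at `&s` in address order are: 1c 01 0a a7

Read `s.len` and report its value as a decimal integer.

28

[0]=0x1c [1]=0x01 [2]=0x0a [3]=0xa7 (big-endian) → word 0x1c010aa7
len [24+:8] = (word>>24) & 0xff = 28  ←
tag [22+:2] = (word>>22) & 0x3 = 0
flags [21+:1] = (word>>21) & 0x1 = 0
type [11+:10] = (word>>11) & 0x3ff = 33
id [2+:9] = (word>>2) & 0x1ff = 169
ver [0+:2] = (word>>0) & 0x3 = 3
len signed 8b, MSB=0: value = 28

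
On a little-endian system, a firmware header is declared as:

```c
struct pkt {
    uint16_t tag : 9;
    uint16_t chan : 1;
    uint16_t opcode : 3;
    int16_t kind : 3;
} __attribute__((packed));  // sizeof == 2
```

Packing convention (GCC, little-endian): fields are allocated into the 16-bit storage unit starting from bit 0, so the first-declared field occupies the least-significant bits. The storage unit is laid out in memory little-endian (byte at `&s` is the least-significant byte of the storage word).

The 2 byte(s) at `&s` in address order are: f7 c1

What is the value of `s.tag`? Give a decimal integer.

[0]=0xf7 [1]=0xc1 (little-endian) → word 0xc1f7
tag [0+:9] = (word>>0) & 0x1ff = 503  ←
chan [9+:1] = (word>>9) & 0x1 = 0
opcode [10+:3] = (word>>10) & 0x7 = 0
kind [13+:3] = (word>>13) & 0x7 = 6

503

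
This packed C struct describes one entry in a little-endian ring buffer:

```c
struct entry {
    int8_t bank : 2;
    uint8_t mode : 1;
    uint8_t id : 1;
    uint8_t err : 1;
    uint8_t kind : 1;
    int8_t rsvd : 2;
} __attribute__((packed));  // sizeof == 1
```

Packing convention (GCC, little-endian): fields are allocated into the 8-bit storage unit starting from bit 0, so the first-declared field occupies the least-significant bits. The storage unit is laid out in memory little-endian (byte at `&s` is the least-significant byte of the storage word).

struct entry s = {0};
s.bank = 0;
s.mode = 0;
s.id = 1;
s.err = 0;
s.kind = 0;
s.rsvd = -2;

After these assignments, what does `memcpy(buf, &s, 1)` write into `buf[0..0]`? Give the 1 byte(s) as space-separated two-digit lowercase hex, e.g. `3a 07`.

88

[0+:2] bank=0 & 0x3 = 0x0; word=0x00
[2+:1] mode=0 & 0x1 = 0x0; word=0x00
[3+:1] id=1 & 0x1 = 0x1; word=0x08
[4+:1] err=0 & 0x1 = 0x0; word=0x08
[5+:1] kind=0 & 0x1 = 0x0; word=0x08
[6+:2] rsvd=-2 & 0x3 = 0x2; word=0x88
word = 0x88 → little-endian bytes:
  [0]=0x88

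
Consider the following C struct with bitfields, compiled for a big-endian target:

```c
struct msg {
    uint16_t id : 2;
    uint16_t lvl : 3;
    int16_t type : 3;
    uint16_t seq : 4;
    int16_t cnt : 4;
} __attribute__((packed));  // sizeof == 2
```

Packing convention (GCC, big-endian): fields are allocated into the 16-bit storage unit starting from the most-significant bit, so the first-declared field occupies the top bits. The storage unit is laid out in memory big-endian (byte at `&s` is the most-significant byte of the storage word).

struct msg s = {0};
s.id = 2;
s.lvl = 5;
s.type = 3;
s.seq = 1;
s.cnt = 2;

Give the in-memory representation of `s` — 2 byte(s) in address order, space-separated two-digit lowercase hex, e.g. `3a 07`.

id (2b) val=2 bits=0x2 at bit 14: 0x8000
lvl (3b) val=5 bits=0x5 at bit 11: 0xa800
type (3b) val=3 bits=0x3 at bit 8: 0xab00
seq (4b) val=1 bits=0x1 at bit 4: 0xab10
cnt (4b) val=2 bits=0x2 at bit 0: 0xab12
word = 0xab12 → big-endian bytes:
  [0]=0xab  [1]=0x12

ab 12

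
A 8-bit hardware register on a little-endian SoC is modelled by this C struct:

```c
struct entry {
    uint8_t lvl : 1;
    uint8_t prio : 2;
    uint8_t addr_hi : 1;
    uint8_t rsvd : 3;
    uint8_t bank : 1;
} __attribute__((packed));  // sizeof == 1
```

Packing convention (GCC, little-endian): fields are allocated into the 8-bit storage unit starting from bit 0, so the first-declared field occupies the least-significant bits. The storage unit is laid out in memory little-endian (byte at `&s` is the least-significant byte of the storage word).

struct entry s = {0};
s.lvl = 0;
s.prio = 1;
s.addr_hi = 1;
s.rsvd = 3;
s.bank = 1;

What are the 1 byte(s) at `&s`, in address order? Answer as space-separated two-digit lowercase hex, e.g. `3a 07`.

lvl (1b) val=0 bits=0x0 at bit 0: 0x00
prio (2b) val=1 bits=0x1 at bit 1: 0x02
addr_hi (1b) val=1 bits=0x1 at bit 3: 0x0a
rsvd (3b) val=3 bits=0x3 at bit 4: 0x3a
bank (1b) val=1 bits=0x1 at bit 7: 0xba
word = 0xba → little-endian bytes:
  [0]=0xba

ba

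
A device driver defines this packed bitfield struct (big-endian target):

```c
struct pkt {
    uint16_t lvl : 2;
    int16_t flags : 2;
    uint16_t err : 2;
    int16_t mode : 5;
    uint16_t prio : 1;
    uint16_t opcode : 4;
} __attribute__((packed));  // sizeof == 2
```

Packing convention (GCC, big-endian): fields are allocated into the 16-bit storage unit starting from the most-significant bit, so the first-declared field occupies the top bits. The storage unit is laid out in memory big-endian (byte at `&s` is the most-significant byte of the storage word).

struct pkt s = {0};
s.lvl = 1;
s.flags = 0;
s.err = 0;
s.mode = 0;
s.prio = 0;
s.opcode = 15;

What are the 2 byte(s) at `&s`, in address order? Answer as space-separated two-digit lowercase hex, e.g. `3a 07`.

lvl:2 = 1 → 0x1 << 14 → word 0x4000
flags:2 = 0 → 0x0 << 12 → word 0x4000
err:2 = 0 → 0x0 << 10 → word 0x4000
mode:5 = 0 → 0x0 << 5 → word 0x4000
prio:1 = 0 → 0x0 << 4 → word 0x4000
opcode:4 = 15 → 0xf << 0 → word 0x400f
word = 0x400f → big-endian bytes:
  [0]=0x40  [1]=0x0f

40 0f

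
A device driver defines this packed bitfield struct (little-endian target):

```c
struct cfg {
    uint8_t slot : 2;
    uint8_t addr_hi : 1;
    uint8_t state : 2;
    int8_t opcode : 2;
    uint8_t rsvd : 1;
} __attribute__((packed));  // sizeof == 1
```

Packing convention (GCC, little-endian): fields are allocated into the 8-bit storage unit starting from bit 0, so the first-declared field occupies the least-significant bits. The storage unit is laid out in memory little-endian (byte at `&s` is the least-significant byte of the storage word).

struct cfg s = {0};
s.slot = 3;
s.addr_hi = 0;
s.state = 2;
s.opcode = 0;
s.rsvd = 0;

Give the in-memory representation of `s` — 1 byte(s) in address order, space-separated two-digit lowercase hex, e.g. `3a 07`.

[0+:2] slot=3 & 0x3 = 0x3; word=0x03
[2+:1] addr_hi=0 & 0x1 = 0x0; word=0x03
[3+:2] state=2 & 0x3 = 0x2; word=0x13
[5+:2] opcode=0 & 0x3 = 0x0; word=0x13
[7+:1] rsvd=0 & 0x1 = 0x0; word=0x13
word = 0x13 → little-endian bytes:
  [0]=0x13

13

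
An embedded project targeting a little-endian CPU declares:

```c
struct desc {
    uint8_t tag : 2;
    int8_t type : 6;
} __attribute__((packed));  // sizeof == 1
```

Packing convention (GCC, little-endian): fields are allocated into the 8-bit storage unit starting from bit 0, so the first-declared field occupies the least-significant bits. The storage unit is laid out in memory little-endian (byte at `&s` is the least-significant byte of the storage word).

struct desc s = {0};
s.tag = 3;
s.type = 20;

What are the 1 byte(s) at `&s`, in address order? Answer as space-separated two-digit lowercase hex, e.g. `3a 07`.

53

tag (2b) val=3 bits=0x3 at bit 0: 0x03
type (6b) val=20 bits=0x14 at bit 2: 0x53
word = 0x53 → little-endian bytes:
  [0]=0x53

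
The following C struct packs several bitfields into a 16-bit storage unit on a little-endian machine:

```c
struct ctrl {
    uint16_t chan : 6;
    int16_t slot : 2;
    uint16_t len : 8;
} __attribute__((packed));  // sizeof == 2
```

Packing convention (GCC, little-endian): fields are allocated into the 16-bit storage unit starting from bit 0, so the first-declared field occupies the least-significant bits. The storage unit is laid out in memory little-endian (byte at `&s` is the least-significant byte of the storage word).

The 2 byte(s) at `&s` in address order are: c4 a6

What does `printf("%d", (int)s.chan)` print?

4

[0]=0xc4 [1]=0xa6 (little-endian) → word 0xa6c4
chan:6 @ bit 0 → (0xa6c4>>0)&0x3f = 0x4  ←
slot:2 @ bit 6 → (0xa6c4>>6)&0x3 = 0x3
len:8 @ bit 8 → (0xa6c4>>8)&0xff = 0xa6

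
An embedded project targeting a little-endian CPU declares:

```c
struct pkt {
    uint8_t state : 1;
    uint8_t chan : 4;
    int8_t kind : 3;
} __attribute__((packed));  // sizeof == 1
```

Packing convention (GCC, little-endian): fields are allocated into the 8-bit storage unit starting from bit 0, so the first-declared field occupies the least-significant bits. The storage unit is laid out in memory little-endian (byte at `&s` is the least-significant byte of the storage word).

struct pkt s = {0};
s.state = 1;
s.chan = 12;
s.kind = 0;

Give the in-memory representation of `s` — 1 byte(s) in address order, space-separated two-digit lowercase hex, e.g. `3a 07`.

state:1 = 1 → 0x1 << 0 → word 0x01
chan:4 = 12 → 0xc << 1 → word 0x19
kind:3 = 0 → 0x0 << 5 → word 0x19
word = 0x19 → little-endian bytes:
  [0]=0x19

19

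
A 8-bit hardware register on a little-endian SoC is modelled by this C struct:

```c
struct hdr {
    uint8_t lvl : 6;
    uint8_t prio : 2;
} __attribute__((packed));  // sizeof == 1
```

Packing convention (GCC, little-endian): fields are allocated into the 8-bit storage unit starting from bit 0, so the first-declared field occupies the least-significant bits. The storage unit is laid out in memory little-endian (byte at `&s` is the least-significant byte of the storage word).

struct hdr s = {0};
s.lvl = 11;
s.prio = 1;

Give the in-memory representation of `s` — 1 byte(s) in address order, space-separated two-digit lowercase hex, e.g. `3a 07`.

[0+:6] lvl=11 & 0x3f = 0xb; word=0x0b
[6+:2] prio=1 & 0x3 = 0x1; word=0x4b
word = 0x4b → little-endian bytes:
  [0]=0x4b

4b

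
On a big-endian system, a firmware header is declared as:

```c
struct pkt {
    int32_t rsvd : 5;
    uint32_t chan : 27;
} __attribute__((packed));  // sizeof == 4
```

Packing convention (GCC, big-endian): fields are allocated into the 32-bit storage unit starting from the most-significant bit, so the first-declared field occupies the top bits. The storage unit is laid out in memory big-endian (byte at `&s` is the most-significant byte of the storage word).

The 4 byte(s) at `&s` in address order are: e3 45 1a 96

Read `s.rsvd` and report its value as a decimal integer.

-4

[0]=0xe3 [1]=0x45 [2]=0x1a [3]=0x96 (big-endian) → word 0xe3451a96
rsvd:5 @ bit 27 → (0xe3451a96>>27)&0x1f = 0x1c  ←
chan:27 @ bit 0 → (0xe3451a96>>0)&0x7ffffff = 0x3451a96
rsvd signed 5b, MSB=1: 28 - 32 = -4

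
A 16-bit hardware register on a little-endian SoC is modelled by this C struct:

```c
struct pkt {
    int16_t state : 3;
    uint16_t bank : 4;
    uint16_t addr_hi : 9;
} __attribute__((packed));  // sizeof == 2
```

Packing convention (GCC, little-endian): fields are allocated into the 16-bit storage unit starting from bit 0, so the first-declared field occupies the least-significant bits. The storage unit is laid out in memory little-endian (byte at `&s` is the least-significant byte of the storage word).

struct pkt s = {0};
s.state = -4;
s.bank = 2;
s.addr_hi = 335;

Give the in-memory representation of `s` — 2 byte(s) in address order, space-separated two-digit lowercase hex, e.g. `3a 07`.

94 a7

[0+:3] state=-4 & 0x7 = 0x4; word=0x0004
[3+:4] bank=2 & 0xf = 0x2; word=0x0014
[7+:9] addr_hi=335 & 0x1ff = 0x14f; word=0xa794
word = 0xa794 → little-endian bytes:
  [0]=0x94  [1]=0xa7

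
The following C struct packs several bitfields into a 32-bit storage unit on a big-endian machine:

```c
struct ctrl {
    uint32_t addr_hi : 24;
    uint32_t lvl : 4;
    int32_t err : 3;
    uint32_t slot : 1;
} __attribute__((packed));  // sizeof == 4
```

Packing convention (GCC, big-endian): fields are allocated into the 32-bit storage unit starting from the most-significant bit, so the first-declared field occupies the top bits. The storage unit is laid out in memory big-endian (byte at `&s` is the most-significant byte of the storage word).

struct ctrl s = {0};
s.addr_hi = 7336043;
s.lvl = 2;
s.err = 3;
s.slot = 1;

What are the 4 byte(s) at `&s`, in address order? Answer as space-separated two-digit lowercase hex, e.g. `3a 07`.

[8+:24] addr_hi=7336043 & 0xffffff = 0x6ff06b; word=0x6ff06b00
[4+:4] lvl=2 & 0xf = 0x2; word=0x6ff06b20
[1+:3] err=3 & 0x7 = 0x3; word=0x6ff06b26
[0+:1] slot=1 & 0x1 = 0x1; word=0x6ff06b27
word = 0x6ff06b27 → big-endian bytes:
  [0]=0x6f  [1]=0xf0  [2]=0x6b  [3]=0x27

6f f0 6b 27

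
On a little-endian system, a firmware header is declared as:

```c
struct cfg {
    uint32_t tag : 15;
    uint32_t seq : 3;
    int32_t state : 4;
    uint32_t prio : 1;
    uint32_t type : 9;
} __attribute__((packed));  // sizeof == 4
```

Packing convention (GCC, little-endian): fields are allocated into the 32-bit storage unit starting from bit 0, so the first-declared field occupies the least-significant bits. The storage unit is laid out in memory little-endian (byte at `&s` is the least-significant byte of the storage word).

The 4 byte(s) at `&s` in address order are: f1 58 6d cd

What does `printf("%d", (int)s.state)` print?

[0]=0xf1 [1]=0x58 [2]=0x6d [3]=0xcd (little-endian) → word 0xcd6d58f1
tag [0+:15] = (word>>0) & 0x7fff = 22769
seq [15+:3] = (word>>15) & 0x7 = 2
state [18+:4] = (word>>18) & 0xf = 11  ←
prio [22+:1] = (word>>22) & 0x1 = 1
type [23+:9] = (word>>23) & 0x1ff = 410
state signed 4b, MSB=1: 11 - 16 = -5

-5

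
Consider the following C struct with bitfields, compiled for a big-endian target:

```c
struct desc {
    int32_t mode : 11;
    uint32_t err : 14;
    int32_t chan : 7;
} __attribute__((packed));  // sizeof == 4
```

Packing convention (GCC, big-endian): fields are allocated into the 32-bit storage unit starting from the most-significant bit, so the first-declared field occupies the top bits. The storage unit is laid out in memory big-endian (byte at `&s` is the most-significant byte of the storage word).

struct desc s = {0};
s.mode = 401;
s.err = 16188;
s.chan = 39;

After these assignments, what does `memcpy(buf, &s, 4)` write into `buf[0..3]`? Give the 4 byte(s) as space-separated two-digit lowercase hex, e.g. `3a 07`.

32 3f 9e 27

mode:11 = 401 → 0x191 << 21 → word 0x32200000
err:14 = 16188 → 0x3f3c << 7 → word 0x323f9e00
chan:7 = 39 → 0x27 << 0 → word 0x323f9e27
word = 0x323f9e27 → big-endian bytes:
  [0]=0x32  [1]=0x3f  [2]=0x9e  [3]=0x27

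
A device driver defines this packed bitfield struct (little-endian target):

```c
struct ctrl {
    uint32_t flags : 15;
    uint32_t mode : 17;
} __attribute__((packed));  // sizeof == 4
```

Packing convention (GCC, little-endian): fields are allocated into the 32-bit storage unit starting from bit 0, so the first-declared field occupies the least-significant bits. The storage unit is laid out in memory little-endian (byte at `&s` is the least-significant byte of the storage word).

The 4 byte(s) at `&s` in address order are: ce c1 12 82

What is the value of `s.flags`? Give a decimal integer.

16846

[0]=0xce [1]=0xc1 [2]=0x12 [3]=0x82 (little-endian) → word 0x8212c1ce
flags:15 @ bit 0 → (0x8212c1ce>>0)&0x7fff = 0x41ce  ←
mode:17 @ bit 15 → (0x8212c1ce>>15)&0x1ffff = 0x10425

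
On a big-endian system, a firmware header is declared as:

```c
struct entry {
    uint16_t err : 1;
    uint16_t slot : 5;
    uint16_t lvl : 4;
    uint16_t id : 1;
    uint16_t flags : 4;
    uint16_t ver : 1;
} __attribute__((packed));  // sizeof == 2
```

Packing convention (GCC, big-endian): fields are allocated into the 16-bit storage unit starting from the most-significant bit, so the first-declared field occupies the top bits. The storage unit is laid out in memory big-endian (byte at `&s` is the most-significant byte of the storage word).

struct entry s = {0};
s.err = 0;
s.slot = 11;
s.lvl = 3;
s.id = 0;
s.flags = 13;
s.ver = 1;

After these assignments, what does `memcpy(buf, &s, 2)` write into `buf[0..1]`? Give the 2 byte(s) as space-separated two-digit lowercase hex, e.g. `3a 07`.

2c db

[15+:1] err=0 & 0x1 = 0x0; word=0x0000
[10+:5] slot=11 & 0x1f = 0xb; word=0x2c00
[6+:4] lvl=3 & 0xf = 0x3; word=0x2cc0
[5+:1] id=0 & 0x1 = 0x0; word=0x2cc0
[1+:4] flags=13 & 0xf = 0xd; word=0x2cda
[0+:1] ver=1 & 0x1 = 0x1; word=0x2cdb
word = 0x2cdb → big-endian bytes:
  [0]=0x2c  [1]=0xdb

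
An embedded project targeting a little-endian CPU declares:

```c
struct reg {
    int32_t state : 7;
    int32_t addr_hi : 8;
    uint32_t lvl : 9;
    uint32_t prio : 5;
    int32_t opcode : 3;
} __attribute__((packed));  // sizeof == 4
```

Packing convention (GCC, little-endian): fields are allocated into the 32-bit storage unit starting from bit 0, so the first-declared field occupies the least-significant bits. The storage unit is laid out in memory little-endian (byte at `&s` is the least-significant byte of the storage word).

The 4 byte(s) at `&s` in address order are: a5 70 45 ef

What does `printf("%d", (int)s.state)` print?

37

[0]=0xa5 [1]=0x70 [2]=0x45 [3]=0xef (little-endian) → word 0xef4570a5
state [0+:7] = (word>>0) & 0x7f = 37  ←
addr_hi [7+:8] = (word>>7) & 0xff = 225
lvl [15+:9] = (word>>15) & 0x1ff = 138
prio [24+:5] = (word>>24) & 0x1f = 15
opcode [29+:3] = (word>>29) & 0x7 = 7
state signed 7b, MSB=0: value = 37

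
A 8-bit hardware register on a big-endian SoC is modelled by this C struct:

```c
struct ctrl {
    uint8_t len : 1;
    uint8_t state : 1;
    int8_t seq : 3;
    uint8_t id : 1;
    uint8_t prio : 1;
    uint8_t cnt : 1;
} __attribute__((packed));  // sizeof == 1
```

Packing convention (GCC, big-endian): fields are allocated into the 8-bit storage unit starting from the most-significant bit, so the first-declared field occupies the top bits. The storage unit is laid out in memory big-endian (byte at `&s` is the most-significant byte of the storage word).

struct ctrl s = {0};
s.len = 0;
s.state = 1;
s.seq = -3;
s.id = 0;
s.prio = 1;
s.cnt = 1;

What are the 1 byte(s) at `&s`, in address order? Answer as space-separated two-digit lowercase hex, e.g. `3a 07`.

len:1 = 0 → 0x0 << 7 → word 0x00
state:1 = 1 → 0x1 << 6 → word 0x40
seq:3 = -3 → 0x5 << 3 → word 0x68
id:1 = 0 → 0x0 << 2 → word 0x68
prio:1 = 1 → 0x1 << 1 → word 0x6a
cnt:1 = 1 → 0x1 << 0 → word 0x6b
word = 0x6b → big-endian bytes:
  [0]=0x6b

6b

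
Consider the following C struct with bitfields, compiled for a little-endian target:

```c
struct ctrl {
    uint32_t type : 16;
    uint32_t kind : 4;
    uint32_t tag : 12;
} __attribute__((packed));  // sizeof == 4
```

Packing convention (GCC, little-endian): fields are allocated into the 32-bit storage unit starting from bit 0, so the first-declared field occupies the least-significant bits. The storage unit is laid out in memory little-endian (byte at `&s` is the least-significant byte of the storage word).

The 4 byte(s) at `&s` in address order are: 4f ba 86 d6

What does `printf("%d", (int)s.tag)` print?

[0]=0x4f [1]=0xba [2]=0x86 [3]=0xd6 (little-endian) → word 0xd686ba4f
type [0+:16] = (word>>0) & 0xffff = 47695
kind [16+:4] = (word>>16) & 0xf = 6
tag [20+:12] = (word>>20) & 0xfff = 3432  ←

3432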